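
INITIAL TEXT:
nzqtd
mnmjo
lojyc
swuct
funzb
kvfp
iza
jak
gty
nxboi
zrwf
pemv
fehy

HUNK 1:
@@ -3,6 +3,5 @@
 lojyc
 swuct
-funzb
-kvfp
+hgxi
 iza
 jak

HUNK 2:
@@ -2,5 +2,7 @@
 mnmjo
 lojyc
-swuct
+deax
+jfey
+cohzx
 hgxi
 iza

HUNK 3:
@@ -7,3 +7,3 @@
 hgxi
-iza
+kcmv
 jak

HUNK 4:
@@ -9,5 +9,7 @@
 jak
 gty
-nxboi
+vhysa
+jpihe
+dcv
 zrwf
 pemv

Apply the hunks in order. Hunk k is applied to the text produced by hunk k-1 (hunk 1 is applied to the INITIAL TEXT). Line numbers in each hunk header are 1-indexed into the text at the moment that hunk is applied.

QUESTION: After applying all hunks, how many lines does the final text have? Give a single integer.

Hunk 1: at line 3 remove [funzb,kvfp] add [hgxi] -> 12 lines: nzqtd mnmjo lojyc swuct hgxi iza jak gty nxboi zrwf pemv fehy
Hunk 2: at line 2 remove [swuct] add [deax,jfey,cohzx] -> 14 lines: nzqtd mnmjo lojyc deax jfey cohzx hgxi iza jak gty nxboi zrwf pemv fehy
Hunk 3: at line 7 remove [iza] add [kcmv] -> 14 lines: nzqtd mnmjo lojyc deax jfey cohzx hgxi kcmv jak gty nxboi zrwf pemv fehy
Hunk 4: at line 9 remove [nxboi] add [vhysa,jpihe,dcv] -> 16 lines: nzqtd mnmjo lojyc deax jfey cohzx hgxi kcmv jak gty vhysa jpihe dcv zrwf pemv fehy
Final line count: 16

Answer: 16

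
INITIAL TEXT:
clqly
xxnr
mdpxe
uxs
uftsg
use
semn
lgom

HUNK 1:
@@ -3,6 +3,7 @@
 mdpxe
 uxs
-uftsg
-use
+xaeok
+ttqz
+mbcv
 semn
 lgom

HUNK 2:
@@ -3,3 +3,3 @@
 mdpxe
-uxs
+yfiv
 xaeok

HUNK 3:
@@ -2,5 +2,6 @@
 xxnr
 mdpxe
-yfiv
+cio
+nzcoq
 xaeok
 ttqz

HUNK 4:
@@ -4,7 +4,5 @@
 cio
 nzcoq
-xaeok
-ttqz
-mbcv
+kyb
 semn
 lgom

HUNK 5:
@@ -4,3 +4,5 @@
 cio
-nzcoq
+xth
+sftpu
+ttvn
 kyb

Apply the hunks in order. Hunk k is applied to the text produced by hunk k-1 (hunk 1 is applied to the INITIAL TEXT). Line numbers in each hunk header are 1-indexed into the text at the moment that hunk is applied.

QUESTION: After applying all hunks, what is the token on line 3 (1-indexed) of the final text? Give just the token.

Answer: mdpxe

Derivation:
Hunk 1: at line 3 remove [uftsg,use] add [xaeok,ttqz,mbcv] -> 9 lines: clqly xxnr mdpxe uxs xaeok ttqz mbcv semn lgom
Hunk 2: at line 3 remove [uxs] add [yfiv] -> 9 lines: clqly xxnr mdpxe yfiv xaeok ttqz mbcv semn lgom
Hunk 3: at line 2 remove [yfiv] add [cio,nzcoq] -> 10 lines: clqly xxnr mdpxe cio nzcoq xaeok ttqz mbcv semn lgom
Hunk 4: at line 4 remove [xaeok,ttqz,mbcv] add [kyb] -> 8 lines: clqly xxnr mdpxe cio nzcoq kyb semn lgom
Hunk 5: at line 4 remove [nzcoq] add [xth,sftpu,ttvn] -> 10 lines: clqly xxnr mdpxe cio xth sftpu ttvn kyb semn lgom
Final line 3: mdpxe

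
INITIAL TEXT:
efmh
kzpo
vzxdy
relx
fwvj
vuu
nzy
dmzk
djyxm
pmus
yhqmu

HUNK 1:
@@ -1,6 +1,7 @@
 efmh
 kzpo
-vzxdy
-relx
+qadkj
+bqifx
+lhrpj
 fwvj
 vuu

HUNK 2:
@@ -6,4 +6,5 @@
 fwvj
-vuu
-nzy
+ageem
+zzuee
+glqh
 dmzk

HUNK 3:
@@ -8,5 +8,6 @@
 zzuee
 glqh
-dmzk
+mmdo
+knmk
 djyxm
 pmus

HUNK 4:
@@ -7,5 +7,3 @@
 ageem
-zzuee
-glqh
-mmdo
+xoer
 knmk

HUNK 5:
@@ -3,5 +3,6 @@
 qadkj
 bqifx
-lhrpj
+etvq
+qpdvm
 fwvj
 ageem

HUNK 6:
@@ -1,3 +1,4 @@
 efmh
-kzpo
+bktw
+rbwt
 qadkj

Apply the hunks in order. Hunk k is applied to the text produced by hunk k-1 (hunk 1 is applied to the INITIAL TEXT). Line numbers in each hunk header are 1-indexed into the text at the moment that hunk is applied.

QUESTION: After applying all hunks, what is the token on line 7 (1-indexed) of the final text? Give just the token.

Answer: qpdvm

Derivation:
Hunk 1: at line 1 remove [vzxdy,relx] add [qadkj,bqifx,lhrpj] -> 12 lines: efmh kzpo qadkj bqifx lhrpj fwvj vuu nzy dmzk djyxm pmus yhqmu
Hunk 2: at line 6 remove [vuu,nzy] add [ageem,zzuee,glqh] -> 13 lines: efmh kzpo qadkj bqifx lhrpj fwvj ageem zzuee glqh dmzk djyxm pmus yhqmu
Hunk 3: at line 8 remove [dmzk] add [mmdo,knmk] -> 14 lines: efmh kzpo qadkj bqifx lhrpj fwvj ageem zzuee glqh mmdo knmk djyxm pmus yhqmu
Hunk 4: at line 7 remove [zzuee,glqh,mmdo] add [xoer] -> 12 lines: efmh kzpo qadkj bqifx lhrpj fwvj ageem xoer knmk djyxm pmus yhqmu
Hunk 5: at line 3 remove [lhrpj] add [etvq,qpdvm] -> 13 lines: efmh kzpo qadkj bqifx etvq qpdvm fwvj ageem xoer knmk djyxm pmus yhqmu
Hunk 6: at line 1 remove [kzpo] add [bktw,rbwt] -> 14 lines: efmh bktw rbwt qadkj bqifx etvq qpdvm fwvj ageem xoer knmk djyxm pmus yhqmu
Final line 7: qpdvm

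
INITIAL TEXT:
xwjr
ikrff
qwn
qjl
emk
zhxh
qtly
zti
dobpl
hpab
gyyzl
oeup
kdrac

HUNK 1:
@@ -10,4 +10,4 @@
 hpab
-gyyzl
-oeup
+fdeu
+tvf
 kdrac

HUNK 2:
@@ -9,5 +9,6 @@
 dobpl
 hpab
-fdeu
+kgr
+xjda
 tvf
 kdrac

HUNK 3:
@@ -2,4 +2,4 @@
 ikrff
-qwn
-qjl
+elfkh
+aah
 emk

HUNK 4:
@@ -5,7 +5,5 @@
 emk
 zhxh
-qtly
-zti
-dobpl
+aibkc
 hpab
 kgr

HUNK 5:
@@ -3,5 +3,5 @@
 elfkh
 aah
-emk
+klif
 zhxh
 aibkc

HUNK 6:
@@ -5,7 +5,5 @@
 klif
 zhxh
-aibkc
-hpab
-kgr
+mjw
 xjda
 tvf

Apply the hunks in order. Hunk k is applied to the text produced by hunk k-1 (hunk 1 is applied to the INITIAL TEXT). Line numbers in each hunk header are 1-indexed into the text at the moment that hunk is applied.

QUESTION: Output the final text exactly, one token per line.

Hunk 1: at line 10 remove [gyyzl,oeup] add [fdeu,tvf] -> 13 lines: xwjr ikrff qwn qjl emk zhxh qtly zti dobpl hpab fdeu tvf kdrac
Hunk 2: at line 9 remove [fdeu] add [kgr,xjda] -> 14 lines: xwjr ikrff qwn qjl emk zhxh qtly zti dobpl hpab kgr xjda tvf kdrac
Hunk 3: at line 2 remove [qwn,qjl] add [elfkh,aah] -> 14 lines: xwjr ikrff elfkh aah emk zhxh qtly zti dobpl hpab kgr xjda tvf kdrac
Hunk 4: at line 5 remove [qtly,zti,dobpl] add [aibkc] -> 12 lines: xwjr ikrff elfkh aah emk zhxh aibkc hpab kgr xjda tvf kdrac
Hunk 5: at line 3 remove [emk] add [klif] -> 12 lines: xwjr ikrff elfkh aah klif zhxh aibkc hpab kgr xjda tvf kdrac
Hunk 6: at line 5 remove [aibkc,hpab,kgr] add [mjw] -> 10 lines: xwjr ikrff elfkh aah klif zhxh mjw xjda tvf kdrac

Answer: xwjr
ikrff
elfkh
aah
klif
zhxh
mjw
xjda
tvf
kdrac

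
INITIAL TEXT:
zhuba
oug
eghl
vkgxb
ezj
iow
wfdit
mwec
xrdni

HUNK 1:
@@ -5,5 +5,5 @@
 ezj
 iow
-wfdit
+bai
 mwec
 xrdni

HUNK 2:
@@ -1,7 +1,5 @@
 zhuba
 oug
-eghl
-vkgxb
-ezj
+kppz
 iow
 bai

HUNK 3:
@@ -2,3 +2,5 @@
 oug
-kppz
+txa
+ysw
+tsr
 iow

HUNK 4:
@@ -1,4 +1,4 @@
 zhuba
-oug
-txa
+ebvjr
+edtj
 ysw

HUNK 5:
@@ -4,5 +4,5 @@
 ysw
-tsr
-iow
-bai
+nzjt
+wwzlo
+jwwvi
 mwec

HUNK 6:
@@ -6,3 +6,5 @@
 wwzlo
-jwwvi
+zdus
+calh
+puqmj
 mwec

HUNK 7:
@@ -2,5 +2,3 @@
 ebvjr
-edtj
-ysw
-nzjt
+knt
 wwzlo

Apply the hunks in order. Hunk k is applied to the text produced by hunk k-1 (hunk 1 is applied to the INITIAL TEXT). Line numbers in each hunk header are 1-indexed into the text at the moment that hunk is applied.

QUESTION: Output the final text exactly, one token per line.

Hunk 1: at line 5 remove [wfdit] add [bai] -> 9 lines: zhuba oug eghl vkgxb ezj iow bai mwec xrdni
Hunk 2: at line 1 remove [eghl,vkgxb,ezj] add [kppz] -> 7 lines: zhuba oug kppz iow bai mwec xrdni
Hunk 3: at line 2 remove [kppz] add [txa,ysw,tsr] -> 9 lines: zhuba oug txa ysw tsr iow bai mwec xrdni
Hunk 4: at line 1 remove [oug,txa] add [ebvjr,edtj] -> 9 lines: zhuba ebvjr edtj ysw tsr iow bai mwec xrdni
Hunk 5: at line 4 remove [tsr,iow,bai] add [nzjt,wwzlo,jwwvi] -> 9 lines: zhuba ebvjr edtj ysw nzjt wwzlo jwwvi mwec xrdni
Hunk 6: at line 6 remove [jwwvi] add [zdus,calh,puqmj] -> 11 lines: zhuba ebvjr edtj ysw nzjt wwzlo zdus calh puqmj mwec xrdni
Hunk 7: at line 2 remove [edtj,ysw,nzjt] add [knt] -> 9 lines: zhuba ebvjr knt wwzlo zdus calh puqmj mwec xrdni

Answer: zhuba
ebvjr
knt
wwzlo
zdus
calh
puqmj
mwec
xrdni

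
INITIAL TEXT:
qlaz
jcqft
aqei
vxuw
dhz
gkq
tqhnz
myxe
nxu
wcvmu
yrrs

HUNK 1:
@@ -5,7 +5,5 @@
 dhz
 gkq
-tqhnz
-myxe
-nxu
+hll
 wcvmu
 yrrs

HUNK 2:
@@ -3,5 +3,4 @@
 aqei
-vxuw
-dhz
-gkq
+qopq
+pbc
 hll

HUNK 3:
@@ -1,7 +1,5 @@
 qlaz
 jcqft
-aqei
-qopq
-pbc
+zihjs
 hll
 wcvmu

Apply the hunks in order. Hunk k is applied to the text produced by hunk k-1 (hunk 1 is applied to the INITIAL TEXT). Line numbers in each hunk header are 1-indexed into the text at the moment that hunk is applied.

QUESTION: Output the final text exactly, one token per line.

Hunk 1: at line 5 remove [tqhnz,myxe,nxu] add [hll] -> 9 lines: qlaz jcqft aqei vxuw dhz gkq hll wcvmu yrrs
Hunk 2: at line 3 remove [vxuw,dhz,gkq] add [qopq,pbc] -> 8 lines: qlaz jcqft aqei qopq pbc hll wcvmu yrrs
Hunk 3: at line 1 remove [aqei,qopq,pbc] add [zihjs] -> 6 lines: qlaz jcqft zihjs hll wcvmu yrrs

Answer: qlaz
jcqft
zihjs
hll
wcvmu
yrrs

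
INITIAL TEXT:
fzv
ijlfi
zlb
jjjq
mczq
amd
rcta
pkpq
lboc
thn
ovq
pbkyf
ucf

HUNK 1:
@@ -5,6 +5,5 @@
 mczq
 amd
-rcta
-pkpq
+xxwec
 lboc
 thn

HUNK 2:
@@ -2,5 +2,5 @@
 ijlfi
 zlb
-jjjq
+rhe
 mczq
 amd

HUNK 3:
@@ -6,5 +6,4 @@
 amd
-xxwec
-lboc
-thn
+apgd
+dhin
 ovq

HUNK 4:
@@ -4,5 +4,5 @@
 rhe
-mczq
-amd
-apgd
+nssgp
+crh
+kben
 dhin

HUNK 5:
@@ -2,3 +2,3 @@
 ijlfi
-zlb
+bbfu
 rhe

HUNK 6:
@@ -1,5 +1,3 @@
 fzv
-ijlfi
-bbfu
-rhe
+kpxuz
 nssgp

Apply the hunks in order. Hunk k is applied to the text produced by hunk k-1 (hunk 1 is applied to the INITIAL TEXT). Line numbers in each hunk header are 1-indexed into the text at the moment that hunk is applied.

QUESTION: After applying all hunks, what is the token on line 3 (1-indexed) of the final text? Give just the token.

Hunk 1: at line 5 remove [rcta,pkpq] add [xxwec] -> 12 lines: fzv ijlfi zlb jjjq mczq amd xxwec lboc thn ovq pbkyf ucf
Hunk 2: at line 2 remove [jjjq] add [rhe] -> 12 lines: fzv ijlfi zlb rhe mczq amd xxwec lboc thn ovq pbkyf ucf
Hunk 3: at line 6 remove [xxwec,lboc,thn] add [apgd,dhin] -> 11 lines: fzv ijlfi zlb rhe mczq amd apgd dhin ovq pbkyf ucf
Hunk 4: at line 4 remove [mczq,amd,apgd] add [nssgp,crh,kben] -> 11 lines: fzv ijlfi zlb rhe nssgp crh kben dhin ovq pbkyf ucf
Hunk 5: at line 2 remove [zlb] add [bbfu] -> 11 lines: fzv ijlfi bbfu rhe nssgp crh kben dhin ovq pbkyf ucf
Hunk 6: at line 1 remove [ijlfi,bbfu,rhe] add [kpxuz] -> 9 lines: fzv kpxuz nssgp crh kben dhin ovq pbkyf ucf
Final line 3: nssgp

Answer: nssgp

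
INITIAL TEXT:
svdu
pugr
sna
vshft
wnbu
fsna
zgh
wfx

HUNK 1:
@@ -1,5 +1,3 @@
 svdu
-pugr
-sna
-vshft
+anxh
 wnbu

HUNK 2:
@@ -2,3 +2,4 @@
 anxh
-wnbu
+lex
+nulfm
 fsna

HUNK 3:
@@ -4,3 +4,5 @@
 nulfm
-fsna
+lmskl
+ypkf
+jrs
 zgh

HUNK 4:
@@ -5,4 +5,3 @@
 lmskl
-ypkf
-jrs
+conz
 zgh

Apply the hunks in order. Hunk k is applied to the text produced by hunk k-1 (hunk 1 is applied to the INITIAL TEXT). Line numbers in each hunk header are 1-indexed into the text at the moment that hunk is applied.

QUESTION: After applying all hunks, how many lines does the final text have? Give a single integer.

Answer: 8

Derivation:
Hunk 1: at line 1 remove [pugr,sna,vshft] add [anxh] -> 6 lines: svdu anxh wnbu fsna zgh wfx
Hunk 2: at line 2 remove [wnbu] add [lex,nulfm] -> 7 lines: svdu anxh lex nulfm fsna zgh wfx
Hunk 3: at line 4 remove [fsna] add [lmskl,ypkf,jrs] -> 9 lines: svdu anxh lex nulfm lmskl ypkf jrs zgh wfx
Hunk 4: at line 5 remove [ypkf,jrs] add [conz] -> 8 lines: svdu anxh lex nulfm lmskl conz zgh wfx
Final line count: 8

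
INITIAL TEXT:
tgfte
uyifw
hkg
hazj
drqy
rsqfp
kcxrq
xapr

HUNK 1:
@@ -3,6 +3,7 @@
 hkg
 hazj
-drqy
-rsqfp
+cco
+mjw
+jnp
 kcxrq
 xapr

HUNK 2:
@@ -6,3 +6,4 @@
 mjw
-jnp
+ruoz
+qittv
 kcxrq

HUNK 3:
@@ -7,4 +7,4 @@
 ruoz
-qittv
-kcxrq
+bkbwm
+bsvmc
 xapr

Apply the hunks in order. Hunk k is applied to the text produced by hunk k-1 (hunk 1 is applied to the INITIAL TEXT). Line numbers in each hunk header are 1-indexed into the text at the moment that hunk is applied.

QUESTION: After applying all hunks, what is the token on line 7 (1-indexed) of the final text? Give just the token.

Answer: ruoz

Derivation:
Hunk 1: at line 3 remove [drqy,rsqfp] add [cco,mjw,jnp] -> 9 lines: tgfte uyifw hkg hazj cco mjw jnp kcxrq xapr
Hunk 2: at line 6 remove [jnp] add [ruoz,qittv] -> 10 lines: tgfte uyifw hkg hazj cco mjw ruoz qittv kcxrq xapr
Hunk 3: at line 7 remove [qittv,kcxrq] add [bkbwm,bsvmc] -> 10 lines: tgfte uyifw hkg hazj cco mjw ruoz bkbwm bsvmc xapr
Final line 7: ruoz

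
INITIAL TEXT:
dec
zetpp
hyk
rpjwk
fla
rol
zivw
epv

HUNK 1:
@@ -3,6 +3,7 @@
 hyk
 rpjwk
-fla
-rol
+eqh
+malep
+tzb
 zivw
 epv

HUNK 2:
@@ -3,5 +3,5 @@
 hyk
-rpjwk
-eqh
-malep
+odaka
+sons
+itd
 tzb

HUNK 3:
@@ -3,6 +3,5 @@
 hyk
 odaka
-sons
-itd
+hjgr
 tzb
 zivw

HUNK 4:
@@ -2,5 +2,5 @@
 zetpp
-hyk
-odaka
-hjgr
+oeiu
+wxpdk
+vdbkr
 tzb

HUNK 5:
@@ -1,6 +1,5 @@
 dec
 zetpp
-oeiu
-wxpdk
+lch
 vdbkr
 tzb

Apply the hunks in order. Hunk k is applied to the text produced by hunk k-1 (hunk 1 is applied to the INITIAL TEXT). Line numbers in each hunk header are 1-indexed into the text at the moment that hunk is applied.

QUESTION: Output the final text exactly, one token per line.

Hunk 1: at line 3 remove [fla,rol] add [eqh,malep,tzb] -> 9 lines: dec zetpp hyk rpjwk eqh malep tzb zivw epv
Hunk 2: at line 3 remove [rpjwk,eqh,malep] add [odaka,sons,itd] -> 9 lines: dec zetpp hyk odaka sons itd tzb zivw epv
Hunk 3: at line 3 remove [sons,itd] add [hjgr] -> 8 lines: dec zetpp hyk odaka hjgr tzb zivw epv
Hunk 4: at line 2 remove [hyk,odaka,hjgr] add [oeiu,wxpdk,vdbkr] -> 8 lines: dec zetpp oeiu wxpdk vdbkr tzb zivw epv
Hunk 5: at line 1 remove [oeiu,wxpdk] add [lch] -> 7 lines: dec zetpp lch vdbkr tzb zivw epv

Answer: dec
zetpp
lch
vdbkr
tzb
zivw
epv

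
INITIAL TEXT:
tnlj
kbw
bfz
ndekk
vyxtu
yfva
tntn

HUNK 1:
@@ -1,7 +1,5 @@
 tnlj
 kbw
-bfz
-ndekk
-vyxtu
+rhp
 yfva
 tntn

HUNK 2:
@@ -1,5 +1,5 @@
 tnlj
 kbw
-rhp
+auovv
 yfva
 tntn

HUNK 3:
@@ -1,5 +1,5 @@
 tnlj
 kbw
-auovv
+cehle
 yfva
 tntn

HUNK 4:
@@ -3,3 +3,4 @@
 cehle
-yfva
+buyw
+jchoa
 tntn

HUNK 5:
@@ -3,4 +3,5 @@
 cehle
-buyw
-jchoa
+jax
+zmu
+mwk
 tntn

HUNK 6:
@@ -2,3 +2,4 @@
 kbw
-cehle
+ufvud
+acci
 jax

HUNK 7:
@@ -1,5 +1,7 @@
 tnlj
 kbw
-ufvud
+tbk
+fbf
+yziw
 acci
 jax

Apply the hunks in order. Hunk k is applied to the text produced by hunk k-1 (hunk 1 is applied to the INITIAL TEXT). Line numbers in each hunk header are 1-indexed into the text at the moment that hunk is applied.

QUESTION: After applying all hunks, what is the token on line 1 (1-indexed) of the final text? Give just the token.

Hunk 1: at line 1 remove [bfz,ndekk,vyxtu] add [rhp] -> 5 lines: tnlj kbw rhp yfva tntn
Hunk 2: at line 1 remove [rhp] add [auovv] -> 5 lines: tnlj kbw auovv yfva tntn
Hunk 3: at line 1 remove [auovv] add [cehle] -> 5 lines: tnlj kbw cehle yfva tntn
Hunk 4: at line 3 remove [yfva] add [buyw,jchoa] -> 6 lines: tnlj kbw cehle buyw jchoa tntn
Hunk 5: at line 3 remove [buyw,jchoa] add [jax,zmu,mwk] -> 7 lines: tnlj kbw cehle jax zmu mwk tntn
Hunk 6: at line 2 remove [cehle] add [ufvud,acci] -> 8 lines: tnlj kbw ufvud acci jax zmu mwk tntn
Hunk 7: at line 1 remove [ufvud] add [tbk,fbf,yziw] -> 10 lines: tnlj kbw tbk fbf yziw acci jax zmu mwk tntn
Final line 1: tnlj

Answer: tnlj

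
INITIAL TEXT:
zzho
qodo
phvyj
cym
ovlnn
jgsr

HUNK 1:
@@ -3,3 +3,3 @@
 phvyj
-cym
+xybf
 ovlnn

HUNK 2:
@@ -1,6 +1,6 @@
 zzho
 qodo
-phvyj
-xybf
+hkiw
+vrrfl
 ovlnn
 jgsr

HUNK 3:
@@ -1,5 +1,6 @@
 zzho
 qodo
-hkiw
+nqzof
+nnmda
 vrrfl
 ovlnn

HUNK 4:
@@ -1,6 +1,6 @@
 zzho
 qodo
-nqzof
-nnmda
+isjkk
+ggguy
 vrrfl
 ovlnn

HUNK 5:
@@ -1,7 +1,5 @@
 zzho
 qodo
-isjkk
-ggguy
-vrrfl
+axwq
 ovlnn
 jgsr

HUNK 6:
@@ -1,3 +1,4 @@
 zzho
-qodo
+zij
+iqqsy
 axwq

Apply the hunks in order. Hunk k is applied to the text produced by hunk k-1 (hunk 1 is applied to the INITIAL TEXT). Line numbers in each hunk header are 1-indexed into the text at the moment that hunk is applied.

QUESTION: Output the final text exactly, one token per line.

Answer: zzho
zij
iqqsy
axwq
ovlnn
jgsr

Derivation:
Hunk 1: at line 3 remove [cym] add [xybf] -> 6 lines: zzho qodo phvyj xybf ovlnn jgsr
Hunk 2: at line 1 remove [phvyj,xybf] add [hkiw,vrrfl] -> 6 lines: zzho qodo hkiw vrrfl ovlnn jgsr
Hunk 3: at line 1 remove [hkiw] add [nqzof,nnmda] -> 7 lines: zzho qodo nqzof nnmda vrrfl ovlnn jgsr
Hunk 4: at line 1 remove [nqzof,nnmda] add [isjkk,ggguy] -> 7 lines: zzho qodo isjkk ggguy vrrfl ovlnn jgsr
Hunk 5: at line 1 remove [isjkk,ggguy,vrrfl] add [axwq] -> 5 lines: zzho qodo axwq ovlnn jgsr
Hunk 6: at line 1 remove [qodo] add [zij,iqqsy] -> 6 lines: zzho zij iqqsy axwq ovlnn jgsr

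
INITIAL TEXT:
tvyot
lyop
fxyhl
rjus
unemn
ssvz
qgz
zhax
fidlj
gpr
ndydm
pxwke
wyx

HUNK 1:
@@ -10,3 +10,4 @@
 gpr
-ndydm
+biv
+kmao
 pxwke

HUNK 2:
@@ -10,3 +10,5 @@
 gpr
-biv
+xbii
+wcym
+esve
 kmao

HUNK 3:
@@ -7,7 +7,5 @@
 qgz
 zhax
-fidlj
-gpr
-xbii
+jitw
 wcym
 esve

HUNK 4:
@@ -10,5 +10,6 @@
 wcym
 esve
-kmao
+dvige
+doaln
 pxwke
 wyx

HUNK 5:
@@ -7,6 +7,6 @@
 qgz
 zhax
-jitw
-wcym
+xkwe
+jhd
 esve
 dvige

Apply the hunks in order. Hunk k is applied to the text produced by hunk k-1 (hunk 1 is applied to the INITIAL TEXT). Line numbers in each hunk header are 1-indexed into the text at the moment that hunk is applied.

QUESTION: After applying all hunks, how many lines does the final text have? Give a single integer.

Hunk 1: at line 10 remove [ndydm] add [biv,kmao] -> 14 lines: tvyot lyop fxyhl rjus unemn ssvz qgz zhax fidlj gpr biv kmao pxwke wyx
Hunk 2: at line 10 remove [biv] add [xbii,wcym,esve] -> 16 lines: tvyot lyop fxyhl rjus unemn ssvz qgz zhax fidlj gpr xbii wcym esve kmao pxwke wyx
Hunk 3: at line 7 remove [fidlj,gpr,xbii] add [jitw] -> 14 lines: tvyot lyop fxyhl rjus unemn ssvz qgz zhax jitw wcym esve kmao pxwke wyx
Hunk 4: at line 10 remove [kmao] add [dvige,doaln] -> 15 lines: tvyot lyop fxyhl rjus unemn ssvz qgz zhax jitw wcym esve dvige doaln pxwke wyx
Hunk 5: at line 7 remove [jitw,wcym] add [xkwe,jhd] -> 15 lines: tvyot lyop fxyhl rjus unemn ssvz qgz zhax xkwe jhd esve dvige doaln pxwke wyx
Final line count: 15

Answer: 15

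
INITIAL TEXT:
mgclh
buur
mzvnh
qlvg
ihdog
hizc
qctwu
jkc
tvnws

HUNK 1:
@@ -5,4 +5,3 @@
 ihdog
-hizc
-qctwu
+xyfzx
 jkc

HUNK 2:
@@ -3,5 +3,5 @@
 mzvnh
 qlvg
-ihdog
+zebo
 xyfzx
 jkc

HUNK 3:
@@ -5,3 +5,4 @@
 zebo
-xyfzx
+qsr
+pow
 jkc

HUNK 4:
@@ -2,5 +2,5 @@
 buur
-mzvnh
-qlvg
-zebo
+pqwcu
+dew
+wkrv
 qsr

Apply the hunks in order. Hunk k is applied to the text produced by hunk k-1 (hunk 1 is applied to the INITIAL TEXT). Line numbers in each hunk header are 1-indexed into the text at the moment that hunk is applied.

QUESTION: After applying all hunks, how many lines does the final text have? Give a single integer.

Hunk 1: at line 5 remove [hizc,qctwu] add [xyfzx] -> 8 lines: mgclh buur mzvnh qlvg ihdog xyfzx jkc tvnws
Hunk 2: at line 3 remove [ihdog] add [zebo] -> 8 lines: mgclh buur mzvnh qlvg zebo xyfzx jkc tvnws
Hunk 3: at line 5 remove [xyfzx] add [qsr,pow] -> 9 lines: mgclh buur mzvnh qlvg zebo qsr pow jkc tvnws
Hunk 4: at line 2 remove [mzvnh,qlvg,zebo] add [pqwcu,dew,wkrv] -> 9 lines: mgclh buur pqwcu dew wkrv qsr pow jkc tvnws
Final line count: 9

Answer: 9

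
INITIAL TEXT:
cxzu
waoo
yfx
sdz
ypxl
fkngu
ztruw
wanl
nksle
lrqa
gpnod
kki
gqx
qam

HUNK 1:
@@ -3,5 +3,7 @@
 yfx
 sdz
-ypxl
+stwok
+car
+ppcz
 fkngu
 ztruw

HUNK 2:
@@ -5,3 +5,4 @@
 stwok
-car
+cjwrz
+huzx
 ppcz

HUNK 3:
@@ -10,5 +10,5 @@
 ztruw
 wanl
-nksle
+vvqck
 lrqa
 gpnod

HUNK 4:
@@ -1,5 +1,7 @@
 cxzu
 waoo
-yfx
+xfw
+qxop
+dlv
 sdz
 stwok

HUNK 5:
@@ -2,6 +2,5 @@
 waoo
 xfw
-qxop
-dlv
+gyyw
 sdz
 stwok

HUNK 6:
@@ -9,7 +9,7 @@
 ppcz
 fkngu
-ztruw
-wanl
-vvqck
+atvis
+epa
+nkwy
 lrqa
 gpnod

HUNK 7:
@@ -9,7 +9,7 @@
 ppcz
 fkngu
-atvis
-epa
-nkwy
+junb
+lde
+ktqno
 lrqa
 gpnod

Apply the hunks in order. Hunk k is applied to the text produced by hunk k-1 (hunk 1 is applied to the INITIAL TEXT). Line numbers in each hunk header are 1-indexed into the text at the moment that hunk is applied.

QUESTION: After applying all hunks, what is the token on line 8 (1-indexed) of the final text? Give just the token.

Answer: huzx

Derivation:
Hunk 1: at line 3 remove [ypxl] add [stwok,car,ppcz] -> 16 lines: cxzu waoo yfx sdz stwok car ppcz fkngu ztruw wanl nksle lrqa gpnod kki gqx qam
Hunk 2: at line 5 remove [car] add [cjwrz,huzx] -> 17 lines: cxzu waoo yfx sdz stwok cjwrz huzx ppcz fkngu ztruw wanl nksle lrqa gpnod kki gqx qam
Hunk 3: at line 10 remove [nksle] add [vvqck] -> 17 lines: cxzu waoo yfx sdz stwok cjwrz huzx ppcz fkngu ztruw wanl vvqck lrqa gpnod kki gqx qam
Hunk 4: at line 1 remove [yfx] add [xfw,qxop,dlv] -> 19 lines: cxzu waoo xfw qxop dlv sdz stwok cjwrz huzx ppcz fkngu ztruw wanl vvqck lrqa gpnod kki gqx qam
Hunk 5: at line 2 remove [qxop,dlv] add [gyyw] -> 18 lines: cxzu waoo xfw gyyw sdz stwok cjwrz huzx ppcz fkngu ztruw wanl vvqck lrqa gpnod kki gqx qam
Hunk 6: at line 9 remove [ztruw,wanl,vvqck] add [atvis,epa,nkwy] -> 18 lines: cxzu waoo xfw gyyw sdz stwok cjwrz huzx ppcz fkngu atvis epa nkwy lrqa gpnod kki gqx qam
Hunk 7: at line 9 remove [atvis,epa,nkwy] add [junb,lde,ktqno] -> 18 lines: cxzu waoo xfw gyyw sdz stwok cjwrz huzx ppcz fkngu junb lde ktqno lrqa gpnod kki gqx qam
Final line 8: huzx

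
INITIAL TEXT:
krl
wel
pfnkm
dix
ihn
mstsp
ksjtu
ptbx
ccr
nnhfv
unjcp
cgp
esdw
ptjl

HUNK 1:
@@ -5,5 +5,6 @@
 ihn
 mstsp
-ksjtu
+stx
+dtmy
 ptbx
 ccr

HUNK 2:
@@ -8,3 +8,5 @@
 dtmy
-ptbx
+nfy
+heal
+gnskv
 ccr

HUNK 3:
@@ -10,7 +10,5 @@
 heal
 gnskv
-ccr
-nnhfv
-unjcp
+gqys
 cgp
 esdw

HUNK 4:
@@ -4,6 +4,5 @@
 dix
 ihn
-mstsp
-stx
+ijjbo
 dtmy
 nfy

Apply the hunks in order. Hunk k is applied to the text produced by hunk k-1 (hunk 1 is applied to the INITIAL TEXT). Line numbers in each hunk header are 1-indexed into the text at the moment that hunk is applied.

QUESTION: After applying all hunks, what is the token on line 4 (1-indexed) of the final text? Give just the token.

Hunk 1: at line 5 remove [ksjtu] add [stx,dtmy] -> 15 lines: krl wel pfnkm dix ihn mstsp stx dtmy ptbx ccr nnhfv unjcp cgp esdw ptjl
Hunk 2: at line 8 remove [ptbx] add [nfy,heal,gnskv] -> 17 lines: krl wel pfnkm dix ihn mstsp stx dtmy nfy heal gnskv ccr nnhfv unjcp cgp esdw ptjl
Hunk 3: at line 10 remove [ccr,nnhfv,unjcp] add [gqys] -> 15 lines: krl wel pfnkm dix ihn mstsp stx dtmy nfy heal gnskv gqys cgp esdw ptjl
Hunk 4: at line 4 remove [mstsp,stx] add [ijjbo] -> 14 lines: krl wel pfnkm dix ihn ijjbo dtmy nfy heal gnskv gqys cgp esdw ptjl
Final line 4: dix

Answer: dix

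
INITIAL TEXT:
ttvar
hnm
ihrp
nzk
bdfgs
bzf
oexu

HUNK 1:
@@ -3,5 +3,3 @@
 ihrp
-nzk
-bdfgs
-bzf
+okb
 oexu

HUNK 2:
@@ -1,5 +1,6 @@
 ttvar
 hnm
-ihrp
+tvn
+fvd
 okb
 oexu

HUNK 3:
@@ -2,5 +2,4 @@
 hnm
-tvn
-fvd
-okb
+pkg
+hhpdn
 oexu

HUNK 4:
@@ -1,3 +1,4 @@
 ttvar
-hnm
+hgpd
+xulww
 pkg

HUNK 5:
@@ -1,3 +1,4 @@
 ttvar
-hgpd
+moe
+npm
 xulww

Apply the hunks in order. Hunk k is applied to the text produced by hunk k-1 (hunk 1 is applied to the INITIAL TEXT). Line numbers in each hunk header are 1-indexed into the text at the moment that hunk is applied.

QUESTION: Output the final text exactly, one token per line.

Answer: ttvar
moe
npm
xulww
pkg
hhpdn
oexu

Derivation:
Hunk 1: at line 3 remove [nzk,bdfgs,bzf] add [okb] -> 5 lines: ttvar hnm ihrp okb oexu
Hunk 2: at line 1 remove [ihrp] add [tvn,fvd] -> 6 lines: ttvar hnm tvn fvd okb oexu
Hunk 3: at line 2 remove [tvn,fvd,okb] add [pkg,hhpdn] -> 5 lines: ttvar hnm pkg hhpdn oexu
Hunk 4: at line 1 remove [hnm] add [hgpd,xulww] -> 6 lines: ttvar hgpd xulww pkg hhpdn oexu
Hunk 5: at line 1 remove [hgpd] add [moe,npm] -> 7 lines: ttvar moe npm xulww pkg hhpdn oexu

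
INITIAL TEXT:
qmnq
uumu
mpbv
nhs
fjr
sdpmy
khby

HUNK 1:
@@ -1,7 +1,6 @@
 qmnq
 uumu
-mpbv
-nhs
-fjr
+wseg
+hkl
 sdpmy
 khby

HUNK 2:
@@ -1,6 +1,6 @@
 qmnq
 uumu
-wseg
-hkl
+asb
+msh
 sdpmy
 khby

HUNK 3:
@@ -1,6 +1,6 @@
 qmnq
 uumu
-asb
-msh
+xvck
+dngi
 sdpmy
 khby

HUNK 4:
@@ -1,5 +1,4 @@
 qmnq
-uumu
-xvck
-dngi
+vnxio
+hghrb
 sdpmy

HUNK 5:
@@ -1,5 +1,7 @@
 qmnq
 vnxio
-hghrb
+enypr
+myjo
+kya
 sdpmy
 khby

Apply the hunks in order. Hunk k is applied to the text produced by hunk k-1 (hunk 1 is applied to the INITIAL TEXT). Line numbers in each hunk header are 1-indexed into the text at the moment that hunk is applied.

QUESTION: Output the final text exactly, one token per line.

Answer: qmnq
vnxio
enypr
myjo
kya
sdpmy
khby

Derivation:
Hunk 1: at line 1 remove [mpbv,nhs,fjr] add [wseg,hkl] -> 6 lines: qmnq uumu wseg hkl sdpmy khby
Hunk 2: at line 1 remove [wseg,hkl] add [asb,msh] -> 6 lines: qmnq uumu asb msh sdpmy khby
Hunk 3: at line 1 remove [asb,msh] add [xvck,dngi] -> 6 lines: qmnq uumu xvck dngi sdpmy khby
Hunk 4: at line 1 remove [uumu,xvck,dngi] add [vnxio,hghrb] -> 5 lines: qmnq vnxio hghrb sdpmy khby
Hunk 5: at line 1 remove [hghrb] add [enypr,myjo,kya] -> 7 lines: qmnq vnxio enypr myjo kya sdpmy khby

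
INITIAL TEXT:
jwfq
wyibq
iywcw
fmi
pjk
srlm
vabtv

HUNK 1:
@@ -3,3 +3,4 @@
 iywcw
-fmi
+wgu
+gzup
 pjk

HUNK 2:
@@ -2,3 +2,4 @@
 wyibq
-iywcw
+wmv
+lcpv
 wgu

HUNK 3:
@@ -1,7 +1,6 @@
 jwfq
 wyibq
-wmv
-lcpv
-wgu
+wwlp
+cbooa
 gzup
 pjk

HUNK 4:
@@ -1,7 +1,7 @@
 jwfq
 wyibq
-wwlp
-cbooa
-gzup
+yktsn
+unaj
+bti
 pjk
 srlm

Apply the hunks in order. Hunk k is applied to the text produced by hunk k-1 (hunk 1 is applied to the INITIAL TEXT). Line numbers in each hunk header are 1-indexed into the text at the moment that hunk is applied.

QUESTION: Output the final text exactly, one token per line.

Answer: jwfq
wyibq
yktsn
unaj
bti
pjk
srlm
vabtv

Derivation:
Hunk 1: at line 3 remove [fmi] add [wgu,gzup] -> 8 lines: jwfq wyibq iywcw wgu gzup pjk srlm vabtv
Hunk 2: at line 2 remove [iywcw] add [wmv,lcpv] -> 9 lines: jwfq wyibq wmv lcpv wgu gzup pjk srlm vabtv
Hunk 3: at line 1 remove [wmv,lcpv,wgu] add [wwlp,cbooa] -> 8 lines: jwfq wyibq wwlp cbooa gzup pjk srlm vabtv
Hunk 4: at line 1 remove [wwlp,cbooa,gzup] add [yktsn,unaj,bti] -> 8 lines: jwfq wyibq yktsn unaj bti pjk srlm vabtv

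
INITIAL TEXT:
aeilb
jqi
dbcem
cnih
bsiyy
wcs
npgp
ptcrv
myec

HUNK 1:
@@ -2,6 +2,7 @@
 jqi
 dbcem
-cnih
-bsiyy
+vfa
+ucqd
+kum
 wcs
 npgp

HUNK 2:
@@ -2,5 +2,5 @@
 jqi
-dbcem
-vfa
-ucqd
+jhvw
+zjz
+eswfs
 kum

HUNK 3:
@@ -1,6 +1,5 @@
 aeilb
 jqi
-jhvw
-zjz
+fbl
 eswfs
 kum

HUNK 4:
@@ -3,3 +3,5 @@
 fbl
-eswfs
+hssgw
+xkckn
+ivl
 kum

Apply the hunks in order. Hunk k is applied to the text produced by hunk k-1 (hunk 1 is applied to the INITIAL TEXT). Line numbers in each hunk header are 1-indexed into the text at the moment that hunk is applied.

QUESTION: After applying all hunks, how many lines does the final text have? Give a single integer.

Hunk 1: at line 2 remove [cnih,bsiyy] add [vfa,ucqd,kum] -> 10 lines: aeilb jqi dbcem vfa ucqd kum wcs npgp ptcrv myec
Hunk 2: at line 2 remove [dbcem,vfa,ucqd] add [jhvw,zjz,eswfs] -> 10 lines: aeilb jqi jhvw zjz eswfs kum wcs npgp ptcrv myec
Hunk 3: at line 1 remove [jhvw,zjz] add [fbl] -> 9 lines: aeilb jqi fbl eswfs kum wcs npgp ptcrv myec
Hunk 4: at line 3 remove [eswfs] add [hssgw,xkckn,ivl] -> 11 lines: aeilb jqi fbl hssgw xkckn ivl kum wcs npgp ptcrv myec
Final line count: 11

Answer: 11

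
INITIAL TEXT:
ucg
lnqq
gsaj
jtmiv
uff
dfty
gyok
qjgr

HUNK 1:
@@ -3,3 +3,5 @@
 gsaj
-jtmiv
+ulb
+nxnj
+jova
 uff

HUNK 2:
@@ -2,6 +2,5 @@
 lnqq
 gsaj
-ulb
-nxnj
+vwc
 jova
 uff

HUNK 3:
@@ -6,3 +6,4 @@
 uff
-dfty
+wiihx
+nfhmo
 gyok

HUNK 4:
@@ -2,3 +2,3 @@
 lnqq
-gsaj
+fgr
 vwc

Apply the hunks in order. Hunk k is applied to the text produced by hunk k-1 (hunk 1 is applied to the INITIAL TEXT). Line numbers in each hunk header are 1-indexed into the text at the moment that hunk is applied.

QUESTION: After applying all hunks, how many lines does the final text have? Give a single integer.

Answer: 10

Derivation:
Hunk 1: at line 3 remove [jtmiv] add [ulb,nxnj,jova] -> 10 lines: ucg lnqq gsaj ulb nxnj jova uff dfty gyok qjgr
Hunk 2: at line 2 remove [ulb,nxnj] add [vwc] -> 9 lines: ucg lnqq gsaj vwc jova uff dfty gyok qjgr
Hunk 3: at line 6 remove [dfty] add [wiihx,nfhmo] -> 10 lines: ucg lnqq gsaj vwc jova uff wiihx nfhmo gyok qjgr
Hunk 4: at line 2 remove [gsaj] add [fgr] -> 10 lines: ucg lnqq fgr vwc jova uff wiihx nfhmo gyok qjgr
Final line count: 10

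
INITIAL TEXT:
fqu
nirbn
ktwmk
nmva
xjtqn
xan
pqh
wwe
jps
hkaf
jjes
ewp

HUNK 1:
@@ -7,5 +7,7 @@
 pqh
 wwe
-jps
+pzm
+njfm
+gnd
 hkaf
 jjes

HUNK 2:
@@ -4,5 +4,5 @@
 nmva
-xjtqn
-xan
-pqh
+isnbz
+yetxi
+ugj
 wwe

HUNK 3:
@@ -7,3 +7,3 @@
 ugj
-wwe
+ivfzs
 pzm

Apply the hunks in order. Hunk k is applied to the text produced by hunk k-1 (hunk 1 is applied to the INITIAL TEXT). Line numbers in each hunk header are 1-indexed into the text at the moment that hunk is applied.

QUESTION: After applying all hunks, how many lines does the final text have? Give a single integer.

Hunk 1: at line 7 remove [jps] add [pzm,njfm,gnd] -> 14 lines: fqu nirbn ktwmk nmva xjtqn xan pqh wwe pzm njfm gnd hkaf jjes ewp
Hunk 2: at line 4 remove [xjtqn,xan,pqh] add [isnbz,yetxi,ugj] -> 14 lines: fqu nirbn ktwmk nmva isnbz yetxi ugj wwe pzm njfm gnd hkaf jjes ewp
Hunk 3: at line 7 remove [wwe] add [ivfzs] -> 14 lines: fqu nirbn ktwmk nmva isnbz yetxi ugj ivfzs pzm njfm gnd hkaf jjes ewp
Final line count: 14

Answer: 14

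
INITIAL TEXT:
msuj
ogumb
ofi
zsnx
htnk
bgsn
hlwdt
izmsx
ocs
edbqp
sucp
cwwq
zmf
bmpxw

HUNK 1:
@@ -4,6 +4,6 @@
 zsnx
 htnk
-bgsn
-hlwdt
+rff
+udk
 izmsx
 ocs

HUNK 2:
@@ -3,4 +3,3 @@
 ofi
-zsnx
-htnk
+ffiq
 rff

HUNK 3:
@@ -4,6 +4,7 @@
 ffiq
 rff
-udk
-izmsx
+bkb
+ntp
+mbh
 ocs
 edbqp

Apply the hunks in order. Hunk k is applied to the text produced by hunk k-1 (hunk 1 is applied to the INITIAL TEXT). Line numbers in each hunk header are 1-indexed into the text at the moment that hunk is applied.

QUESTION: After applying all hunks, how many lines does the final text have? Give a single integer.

Hunk 1: at line 4 remove [bgsn,hlwdt] add [rff,udk] -> 14 lines: msuj ogumb ofi zsnx htnk rff udk izmsx ocs edbqp sucp cwwq zmf bmpxw
Hunk 2: at line 3 remove [zsnx,htnk] add [ffiq] -> 13 lines: msuj ogumb ofi ffiq rff udk izmsx ocs edbqp sucp cwwq zmf bmpxw
Hunk 3: at line 4 remove [udk,izmsx] add [bkb,ntp,mbh] -> 14 lines: msuj ogumb ofi ffiq rff bkb ntp mbh ocs edbqp sucp cwwq zmf bmpxw
Final line count: 14

Answer: 14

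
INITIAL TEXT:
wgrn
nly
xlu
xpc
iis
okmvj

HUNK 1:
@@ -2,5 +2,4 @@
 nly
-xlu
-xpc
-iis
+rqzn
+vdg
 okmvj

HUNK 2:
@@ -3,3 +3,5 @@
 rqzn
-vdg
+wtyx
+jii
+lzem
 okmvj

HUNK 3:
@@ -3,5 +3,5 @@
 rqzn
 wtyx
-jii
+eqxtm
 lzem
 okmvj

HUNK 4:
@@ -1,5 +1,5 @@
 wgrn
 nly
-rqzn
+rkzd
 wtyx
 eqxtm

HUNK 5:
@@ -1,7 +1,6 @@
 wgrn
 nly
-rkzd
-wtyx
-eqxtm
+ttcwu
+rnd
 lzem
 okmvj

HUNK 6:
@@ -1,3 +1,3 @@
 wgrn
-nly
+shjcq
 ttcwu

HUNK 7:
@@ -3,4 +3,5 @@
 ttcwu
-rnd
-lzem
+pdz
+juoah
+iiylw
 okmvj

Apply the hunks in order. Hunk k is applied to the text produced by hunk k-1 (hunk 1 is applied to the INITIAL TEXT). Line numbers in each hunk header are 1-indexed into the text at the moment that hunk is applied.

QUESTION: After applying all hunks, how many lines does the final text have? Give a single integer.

Answer: 7

Derivation:
Hunk 1: at line 2 remove [xlu,xpc,iis] add [rqzn,vdg] -> 5 lines: wgrn nly rqzn vdg okmvj
Hunk 2: at line 3 remove [vdg] add [wtyx,jii,lzem] -> 7 lines: wgrn nly rqzn wtyx jii lzem okmvj
Hunk 3: at line 3 remove [jii] add [eqxtm] -> 7 lines: wgrn nly rqzn wtyx eqxtm lzem okmvj
Hunk 4: at line 1 remove [rqzn] add [rkzd] -> 7 lines: wgrn nly rkzd wtyx eqxtm lzem okmvj
Hunk 5: at line 1 remove [rkzd,wtyx,eqxtm] add [ttcwu,rnd] -> 6 lines: wgrn nly ttcwu rnd lzem okmvj
Hunk 6: at line 1 remove [nly] add [shjcq] -> 6 lines: wgrn shjcq ttcwu rnd lzem okmvj
Hunk 7: at line 3 remove [rnd,lzem] add [pdz,juoah,iiylw] -> 7 lines: wgrn shjcq ttcwu pdz juoah iiylw okmvj
Final line count: 7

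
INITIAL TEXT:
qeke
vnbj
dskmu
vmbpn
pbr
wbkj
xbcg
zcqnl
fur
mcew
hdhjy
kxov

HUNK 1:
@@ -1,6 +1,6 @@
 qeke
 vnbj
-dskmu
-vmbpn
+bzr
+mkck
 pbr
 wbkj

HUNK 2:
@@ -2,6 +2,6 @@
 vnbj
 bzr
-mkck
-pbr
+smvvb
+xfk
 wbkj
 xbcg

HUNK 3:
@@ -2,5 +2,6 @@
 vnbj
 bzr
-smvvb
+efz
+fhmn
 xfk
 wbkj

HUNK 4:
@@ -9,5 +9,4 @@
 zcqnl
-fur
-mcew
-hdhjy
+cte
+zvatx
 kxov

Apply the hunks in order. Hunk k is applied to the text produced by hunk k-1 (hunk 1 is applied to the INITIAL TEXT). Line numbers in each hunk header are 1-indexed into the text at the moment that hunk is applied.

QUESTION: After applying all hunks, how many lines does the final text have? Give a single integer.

Hunk 1: at line 1 remove [dskmu,vmbpn] add [bzr,mkck] -> 12 lines: qeke vnbj bzr mkck pbr wbkj xbcg zcqnl fur mcew hdhjy kxov
Hunk 2: at line 2 remove [mkck,pbr] add [smvvb,xfk] -> 12 lines: qeke vnbj bzr smvvb xfk wbkj xbcg zcqnl fur mcew hdhjy kxov
Hunk 3: at line 2 remove [smvvb] add [efz,fhmn] -> 13 lines: qeke vnbj bzr efz fhmn xfk wbkj xbcg zcqnl fur mcew hdhjy kxov
Hunk 4: at line 9 remove [fur,mcew,hdhjy] add [cte,zvatx] -> 12 lines: qeke vnbj bzr efz fhmn xfk wbkj xbcg zcqnl cte zvatx kxov
Final line count: 12

Answer: 12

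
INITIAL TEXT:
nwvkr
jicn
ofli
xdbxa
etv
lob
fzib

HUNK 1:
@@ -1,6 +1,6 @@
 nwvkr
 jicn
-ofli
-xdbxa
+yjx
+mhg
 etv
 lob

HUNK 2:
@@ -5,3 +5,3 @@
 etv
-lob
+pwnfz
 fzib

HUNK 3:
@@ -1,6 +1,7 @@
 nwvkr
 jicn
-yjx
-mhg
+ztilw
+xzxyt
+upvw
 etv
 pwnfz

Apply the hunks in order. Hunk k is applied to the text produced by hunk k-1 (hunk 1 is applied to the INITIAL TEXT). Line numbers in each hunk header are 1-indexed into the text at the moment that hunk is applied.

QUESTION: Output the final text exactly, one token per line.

Hunk 1: at line 1 remove [ofli,xdbxa] add [yjx,mhg] -> 7 lines: nwvkr jicn yjx mhg etv lob fzib
Hunk 2: at line 5 remove [lob] add [pwnfz] -> 7 lines: nwvkr jicn yjx mhg etv pwnfz fzib
Hunk 3: at line 1 remove [yjx,mhg] add [ztilw,xzxyt,upvw] -> 8 lines: nwvkr jicn ztilw xzxyt upvw etv pwnfz fzib

Answer: nwvkr
jicn
ztilw
xzxyt
upvw
etv
pwnfz
fzib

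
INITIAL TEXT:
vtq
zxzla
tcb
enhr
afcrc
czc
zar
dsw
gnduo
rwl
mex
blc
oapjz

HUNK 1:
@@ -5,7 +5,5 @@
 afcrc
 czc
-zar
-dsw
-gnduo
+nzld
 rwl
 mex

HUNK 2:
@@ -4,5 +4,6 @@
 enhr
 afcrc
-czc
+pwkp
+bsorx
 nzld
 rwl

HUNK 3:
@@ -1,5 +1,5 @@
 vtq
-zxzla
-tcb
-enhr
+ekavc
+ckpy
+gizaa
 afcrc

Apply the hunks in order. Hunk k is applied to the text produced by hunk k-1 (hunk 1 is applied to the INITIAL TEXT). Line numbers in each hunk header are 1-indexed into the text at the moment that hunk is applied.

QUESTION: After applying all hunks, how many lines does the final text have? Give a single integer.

Hunk 1: at line 5 remove [zar,dsw,gnduo] add [nzld] -> 11 lines: vtq zxzla tcb enhr afcrc czc nzld rwl mex blc oapjz
Hunk 2: at line 4 remove [czc] add [pwkp,bsorx] -> 12 lines: vtq zxzla tcb enhr afcrc pwkp bsorx nzld rwl mex blc oapjz
Hunk 3: at line 1 remove [zxzla,tcb,enhr] add [ekavc,ckpy,gizaa] -> 12 lines: vtq ekavc ckpy gizaa afcrc pwkp bsorx nzld rwl mex blc oapjz
Final line count: 12

Answer: 12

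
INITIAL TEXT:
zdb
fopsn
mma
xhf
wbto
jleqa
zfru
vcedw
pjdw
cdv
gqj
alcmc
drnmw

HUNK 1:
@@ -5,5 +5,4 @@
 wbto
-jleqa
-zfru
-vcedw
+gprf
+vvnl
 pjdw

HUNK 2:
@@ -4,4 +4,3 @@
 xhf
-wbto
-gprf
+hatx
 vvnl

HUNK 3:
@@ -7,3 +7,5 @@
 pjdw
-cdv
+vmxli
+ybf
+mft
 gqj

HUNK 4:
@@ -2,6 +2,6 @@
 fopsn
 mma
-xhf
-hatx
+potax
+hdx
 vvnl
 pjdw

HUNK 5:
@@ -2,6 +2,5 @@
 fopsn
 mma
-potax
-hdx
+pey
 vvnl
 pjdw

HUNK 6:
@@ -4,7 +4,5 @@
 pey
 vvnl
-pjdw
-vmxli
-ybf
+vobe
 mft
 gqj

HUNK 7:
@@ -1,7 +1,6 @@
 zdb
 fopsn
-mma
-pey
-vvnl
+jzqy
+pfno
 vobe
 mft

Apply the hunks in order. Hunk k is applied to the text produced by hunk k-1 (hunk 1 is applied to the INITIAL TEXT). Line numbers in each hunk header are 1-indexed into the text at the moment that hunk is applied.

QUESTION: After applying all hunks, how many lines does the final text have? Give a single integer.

Hunk 1: at line 5 remove [jleqa,zfru,vcedw] add [gprf,vvnl] -> 12 lines: zdb fopsn mma xhf wbto gprf vvnl pjdw cdv gqj alcmc drnmw
Hunk 2: at line 4 remove [wbto,gprf] add [hatx] -> 11 lines: zdb fopsn mma xhf hatx vvnl pjdw cdv gqj alcmc drnmw
Hunk 3: at line 7 remove [cdv] add [vmxli,ybf,mft] -> 13 lines: zdb fopsn mma xhf hatx vvnl pjdw vmxli ybf mft gqj alcmc drnmw
Hunk 4: at line 2 remove [xhf,hatx] add [potax,hdx] -> 13 lines: zdb fopsn mma potax hdx vvnl pjdw vmxli ybf mft gqj alcmc drnmw
Hunk 5: at line 2 remove [potax,hdx] add [pey] -> 12 lines: zdb fopsn mma pey vvnl pjdw vmxli ybf mft gqj alcmc drnmw
Hunk 6: at line 4 remove [pjdw,vmxli,ybf] add [vobe] -> 10 lines: zdb fopsn mma pey vvnl vobe mft gqj alcmc drnmw
Hunk 7: at line 1 remove [mma,pey,vvnl] add [jzqy,pfno] -> 9 lines: zdb fopsn jzqy pfno vobe mft gqj alcmc drnmw
Final line count: 9

Answer: 9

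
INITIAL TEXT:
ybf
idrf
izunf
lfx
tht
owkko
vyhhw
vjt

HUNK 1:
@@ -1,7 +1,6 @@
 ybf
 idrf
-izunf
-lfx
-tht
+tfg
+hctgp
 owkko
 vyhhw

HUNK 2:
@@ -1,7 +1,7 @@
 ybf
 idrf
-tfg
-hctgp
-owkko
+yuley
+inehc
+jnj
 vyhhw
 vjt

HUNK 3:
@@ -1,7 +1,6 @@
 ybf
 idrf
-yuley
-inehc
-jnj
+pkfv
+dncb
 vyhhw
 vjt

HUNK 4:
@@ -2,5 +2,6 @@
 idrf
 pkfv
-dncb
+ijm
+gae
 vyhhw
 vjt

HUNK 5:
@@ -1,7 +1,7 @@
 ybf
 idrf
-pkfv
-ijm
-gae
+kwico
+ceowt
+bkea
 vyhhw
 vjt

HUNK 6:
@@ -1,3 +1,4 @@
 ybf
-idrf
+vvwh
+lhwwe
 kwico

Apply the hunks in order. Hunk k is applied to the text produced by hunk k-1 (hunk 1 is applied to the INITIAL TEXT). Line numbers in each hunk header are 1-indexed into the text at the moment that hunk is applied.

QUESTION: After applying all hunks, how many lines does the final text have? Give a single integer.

Hunk 1: at line 1 remove [izunf,lfx,tht] add [tfg,hctgp] -> 7 lines: ybf idrf tfg hctgp owkko vyhhw vjt
Hunk 2: at line 1 remove [tfg,hctgp,owkko] add [yuley,inehc,jnj] -> 7 lines: ybf idrf yuley inehc jnj vyhhw vjt
Hunk 3: at line 1 remove [yuley,inehc,jnj] add [pkfv,dncb] -> 6 lines: ybf idrf pkfv dncb vyhhw vjt
Hunk 4: at line 2 remove [dncb] add [ijm,gae] -> 7 lines: ybf idrf pkfv ijm gae vyhhw vjt
Hunk 5: at line 1 remove [pkfv,ijm,gae] add [kwico,ceowt,bkea] -> 7 lines: ybf idrf kwico ceowt bkea vyhhw vjt
Hunk 6: at line 1 remove [idrf] add [vvwh,lhwwe] -> 8 lines: ybf vvwh lhwwe kwico ceowt bkea vyhhw vjt
Final line count: 8

Answer: 8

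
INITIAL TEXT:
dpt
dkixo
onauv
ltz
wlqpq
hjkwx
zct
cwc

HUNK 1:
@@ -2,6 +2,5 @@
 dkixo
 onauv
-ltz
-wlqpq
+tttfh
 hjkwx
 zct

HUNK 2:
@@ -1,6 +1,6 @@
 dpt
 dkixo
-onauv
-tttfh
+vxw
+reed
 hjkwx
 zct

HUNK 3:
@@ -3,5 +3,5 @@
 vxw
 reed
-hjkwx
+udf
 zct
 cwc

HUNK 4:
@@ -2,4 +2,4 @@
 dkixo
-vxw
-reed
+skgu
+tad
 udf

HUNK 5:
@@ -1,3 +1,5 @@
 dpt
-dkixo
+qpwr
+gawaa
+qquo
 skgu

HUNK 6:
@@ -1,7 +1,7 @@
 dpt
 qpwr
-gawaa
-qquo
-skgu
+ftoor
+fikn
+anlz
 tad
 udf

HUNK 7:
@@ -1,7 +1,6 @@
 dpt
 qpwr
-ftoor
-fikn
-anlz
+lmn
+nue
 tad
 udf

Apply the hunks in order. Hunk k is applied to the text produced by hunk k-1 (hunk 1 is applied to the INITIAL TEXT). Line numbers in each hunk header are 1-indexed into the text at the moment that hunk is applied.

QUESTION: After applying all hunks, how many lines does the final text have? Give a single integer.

Answer: 8

Derivation:
Hunk 1: at line 2 remove [ltz,wlqpq] add [tttfh] -> 7 lines: dpt dkixo onauv tttfh hjkwx zct cwc
Hunk 2: at line 1 remove [onauv,tttfh] add [vxw,reed] -> 7 lines: dpt dkixo vxw reed hjkwx zct cwc
Hunk 3: at line 3 remove [hjkwx] add [udf] -> 7 lines: dpt dkixo vxw reed udf zct cwc
Hunk 4: at line 2 remove [vxw,reed] add [skgu,tad] -> 7 lines: dpt dkixo skgu tad udf zct cwc
Hunk 5: at line 1 remove [dkixo] add [qpwr,gawaa,qquo] -> 9 lines: dpt qpwr gawaa qquo skgu tad udf zct cwc
Hunk 6: at line 1 remove [gawaa,qquo,skgu] add [ftoor,fikn,anlz] -> 9 lines: dpt qpwr ftoor fikn anlz tad udf zct cwc
Hunk 7: at line 1 remove [ftoor,fikn,anlz] add [lmn,nue] -> 8 lines: dpt qpwr lmn nue tad udf zct cwc
Final line count: 8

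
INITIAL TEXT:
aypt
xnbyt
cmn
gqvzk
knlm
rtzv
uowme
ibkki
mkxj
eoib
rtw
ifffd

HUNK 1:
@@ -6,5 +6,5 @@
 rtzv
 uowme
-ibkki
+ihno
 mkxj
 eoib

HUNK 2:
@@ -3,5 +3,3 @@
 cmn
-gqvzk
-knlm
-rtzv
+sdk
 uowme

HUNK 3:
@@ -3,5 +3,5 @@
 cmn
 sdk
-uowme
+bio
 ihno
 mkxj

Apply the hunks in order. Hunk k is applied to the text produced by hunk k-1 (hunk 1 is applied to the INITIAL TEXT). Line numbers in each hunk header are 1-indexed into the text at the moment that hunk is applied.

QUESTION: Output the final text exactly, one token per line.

Hunk 1: at line 6 remove [ibkki] add [ihno] -> 12 lines: aypt xnbyt cmn gqvzk knlm rtzv uowme ihno mkxj eoib rtw ifffd
Hunk 2: at line 3 remove [gqvzk,knlm,rtzv] add [sdk] -> 10 lines: aypt xnbyt cmn sdk uowme ihno mkxj eoib rtw ifffd
Hunk 3: at line 3 remove [uowme] add [bio] -> 10 lines: aypt xnbyt cmn sdk bio ihno mkxj eoib rtw ifffd

Answer: aypt
xnbyt
cmn
sdk
bio
ihno
mkxj
eoib
rtw
ifffd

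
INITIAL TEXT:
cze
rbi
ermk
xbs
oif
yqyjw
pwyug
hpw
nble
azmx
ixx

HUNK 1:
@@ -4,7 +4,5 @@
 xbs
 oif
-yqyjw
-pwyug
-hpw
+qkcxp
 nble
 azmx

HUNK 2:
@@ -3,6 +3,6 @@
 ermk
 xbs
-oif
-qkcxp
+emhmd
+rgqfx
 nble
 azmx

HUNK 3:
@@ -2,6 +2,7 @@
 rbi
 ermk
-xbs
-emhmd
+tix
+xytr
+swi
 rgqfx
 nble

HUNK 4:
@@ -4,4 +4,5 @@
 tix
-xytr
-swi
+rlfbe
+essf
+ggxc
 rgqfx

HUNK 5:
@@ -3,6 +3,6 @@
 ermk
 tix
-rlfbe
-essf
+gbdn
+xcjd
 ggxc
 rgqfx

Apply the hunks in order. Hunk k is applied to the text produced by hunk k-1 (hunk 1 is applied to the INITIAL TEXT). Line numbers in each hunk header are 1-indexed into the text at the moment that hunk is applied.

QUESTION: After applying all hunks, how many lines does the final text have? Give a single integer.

Hunk 1: at line 4 remove [yqyjw,pwyug,hpw] add [qkcxp] -> 9 lines: cze rbi ermk xbs oif qkcxp nble azmx ixx
Hunk 2: at line 3 remove [oif,qkcxp] add [emhmd,rgqfx] -> 9 lines: cze rbi ermk xbs emhmd rgqfx nble azmx ixx
Hunk 3: at line 2 remove [xbs,emhmd] add [tix,xytr,swi] -> 10 lines: cze rbi ermk tix xytr swi rgqfx nble azmx ixx
Hunk 4: at line 4 remove [xytr,swi] add [rlfbe,essf,ggxc] -> 11 lines: cze rbi ermk tix rlfbe essf ggxc rgqfx nble azmx ixx
Hunk 5: at line 3 remove [rlfbe,essf] add [gbdn,xcjd] -> 11 lines: cze rbi ermk tix gbdn xcjd ggxc rgqfx nble azmx ixx
Final line count: 11

Answer: 11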